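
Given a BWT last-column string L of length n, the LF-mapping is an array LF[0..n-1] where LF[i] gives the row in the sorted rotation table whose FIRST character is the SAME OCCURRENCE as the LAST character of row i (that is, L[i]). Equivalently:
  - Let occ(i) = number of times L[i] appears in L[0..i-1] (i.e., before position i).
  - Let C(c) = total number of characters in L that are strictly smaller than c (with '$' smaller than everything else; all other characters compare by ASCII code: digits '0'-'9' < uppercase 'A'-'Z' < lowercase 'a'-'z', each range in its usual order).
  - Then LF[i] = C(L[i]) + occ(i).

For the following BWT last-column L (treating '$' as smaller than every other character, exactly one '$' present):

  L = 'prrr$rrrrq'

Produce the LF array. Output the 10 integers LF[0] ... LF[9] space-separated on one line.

Answer: 1 3 4 5 0 6 7 8 9 2

Derivation:
Char counts: '$':1, 'p':1, 'q':1, 'r':7
C (first-col start): C('$')=0, C('p')=1, C('q')=2, C('r')=3
L[0]='p': occ=0, LF[0]=C('p')+0=1+0=1
L[1]='r': occ=0, LF[1]=C('r')+0=3+0=3
L[2]='r': occ=1, LF[2]=C('r')+1=3+1=4
L[3]='r': occ=2, LF[3]=C('r')+2=3+2=5
L[4]='$': occ=0, LF[4]=C('$')+0=0+0=0
L[5]='r': occ=3, LF[5]=C('r')+3=3+3=6
L[6]='r': occ=4, LF[6]=C('r')+4=3+4=7
L[7]='r': occ=5, LF[7]=C('r')+5=3+5=8
L[8]='r': occ=6, LF[8]=C('r')+6=3+6=9
L[9]='q': occ=0, LF[9]=C('q')+0=2+0=2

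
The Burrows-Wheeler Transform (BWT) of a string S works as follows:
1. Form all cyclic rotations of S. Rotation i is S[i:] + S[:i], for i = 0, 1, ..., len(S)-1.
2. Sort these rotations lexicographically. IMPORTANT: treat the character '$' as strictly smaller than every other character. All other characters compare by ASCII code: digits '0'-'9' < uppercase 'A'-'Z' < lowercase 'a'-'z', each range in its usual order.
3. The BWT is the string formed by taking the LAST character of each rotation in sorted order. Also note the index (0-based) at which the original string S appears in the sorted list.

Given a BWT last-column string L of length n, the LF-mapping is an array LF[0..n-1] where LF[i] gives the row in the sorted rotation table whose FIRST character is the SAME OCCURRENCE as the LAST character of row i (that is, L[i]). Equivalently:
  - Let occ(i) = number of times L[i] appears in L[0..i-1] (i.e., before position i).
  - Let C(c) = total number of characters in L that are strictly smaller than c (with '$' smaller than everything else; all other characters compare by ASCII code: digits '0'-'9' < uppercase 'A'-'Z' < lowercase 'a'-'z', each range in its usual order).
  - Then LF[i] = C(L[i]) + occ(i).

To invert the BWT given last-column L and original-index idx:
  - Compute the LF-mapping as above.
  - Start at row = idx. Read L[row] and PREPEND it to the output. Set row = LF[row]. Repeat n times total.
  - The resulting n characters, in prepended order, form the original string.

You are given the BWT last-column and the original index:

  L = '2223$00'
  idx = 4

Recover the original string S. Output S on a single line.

LF mapping: 3 4 5 6 0 1 2
Walk LF starting at row 4, prepending L[row]:
  step 1: row=4, L[4]='$', prepend. Next row=LF[4]=0
  step 2: row=0, L[0]='2', prepend. Next row=LF[0]=3
  step 3: row=3, L[3]='3', prepend. Next row=LF[3]=6
  step 4: row=6, L[6]='0', prepend. Next row=LF[6]=2
  step 5: row=2, L[2]='2', prepend. Next row=LF[2]=5
  step 6: row=5, L[5]='0', prepend. Next row=LF[5]=1
  step 7: row=1, L[1]='2', prepend. Next row=LF[1]=4
Reversed output: 202032$

Answer: 202032$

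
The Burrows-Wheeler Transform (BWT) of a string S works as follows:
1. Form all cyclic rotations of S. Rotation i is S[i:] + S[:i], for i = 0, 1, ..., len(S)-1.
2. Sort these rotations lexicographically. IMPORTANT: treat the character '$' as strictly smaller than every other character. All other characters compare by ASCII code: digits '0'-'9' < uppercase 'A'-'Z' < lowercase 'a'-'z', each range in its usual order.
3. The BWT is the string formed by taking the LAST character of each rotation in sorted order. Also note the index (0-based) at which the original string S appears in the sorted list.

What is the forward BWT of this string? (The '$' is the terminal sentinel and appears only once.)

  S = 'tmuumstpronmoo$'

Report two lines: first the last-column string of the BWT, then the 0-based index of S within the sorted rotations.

All 15 rotations (rotation i = S[i:]+S[:i]):
  rot[0] = tmuumstpronmoo$
  rot[1] = muumstpronmoo$t
  rot[2] = uumstpronmoo$tm
  rot[3] = umstpronmoo$tmu
  rot[4] = mstpronmoo$tmuu
  rot[5] = stpronmoo$tmuum
  rot[6] = tpronmoo$tmuums
  rot[7] = pronmoo$tmuumst
  rot[8] = ronmoo$tmuumstp
  rot[9] = onmoo$tmuumstpr
  rot[10] = nmoo$tmuumstpro
  rot[11] = moo$tmuumstpron
  rot[12] = oo$tmuumstpronm
  rot[13] = o$tmuumstpronmo
  rot[14] = $tmuumstpronmoo
Sorted (with $ < everything):
  sorted[0] = $tmuumstpronmoo  (last char: 'o')
  sorted[1] = moo$tmuumstpron  (last char: 'n')
  sorted[2] = mstpronmoo$tmuu  (last char: 'u')
  sorted[3] = muumstpronmoo$t  (last char: 't')
  sorted[4] = nmoo$tmuumstpro  (last char: 'o')
  sorted[5] = o$tmuumstpronmo  (last char: 'o')
  sorted[6] = onmoo$tmuumstpr  (last char: 'r')
  sorted[7] = oo$tmuumstpronm  (last char: 'm')
  sorted[8] = pronmoo$tmuumst  (last char: 't')
  sorted[9] = ronmoo$tmuumstp  (last char: 'p')
  sorted[10] = stpronmoo$tmuum  (last char: 'm')
  sorted[11] = tmuumstpronmoo$  (last char: '$')
  sorted[12] = tpronmoo$tmuums  (last char: 's')
  sorted[13] = umstpronmoo$tmu  (last char: 'u')
  sorted[14] = uumstpronmoo$tm  (last char: 'm')
Last column: onutoormtpm$sum
Original string S is at sorted index 11

Answer: onutoormtpm$sum
11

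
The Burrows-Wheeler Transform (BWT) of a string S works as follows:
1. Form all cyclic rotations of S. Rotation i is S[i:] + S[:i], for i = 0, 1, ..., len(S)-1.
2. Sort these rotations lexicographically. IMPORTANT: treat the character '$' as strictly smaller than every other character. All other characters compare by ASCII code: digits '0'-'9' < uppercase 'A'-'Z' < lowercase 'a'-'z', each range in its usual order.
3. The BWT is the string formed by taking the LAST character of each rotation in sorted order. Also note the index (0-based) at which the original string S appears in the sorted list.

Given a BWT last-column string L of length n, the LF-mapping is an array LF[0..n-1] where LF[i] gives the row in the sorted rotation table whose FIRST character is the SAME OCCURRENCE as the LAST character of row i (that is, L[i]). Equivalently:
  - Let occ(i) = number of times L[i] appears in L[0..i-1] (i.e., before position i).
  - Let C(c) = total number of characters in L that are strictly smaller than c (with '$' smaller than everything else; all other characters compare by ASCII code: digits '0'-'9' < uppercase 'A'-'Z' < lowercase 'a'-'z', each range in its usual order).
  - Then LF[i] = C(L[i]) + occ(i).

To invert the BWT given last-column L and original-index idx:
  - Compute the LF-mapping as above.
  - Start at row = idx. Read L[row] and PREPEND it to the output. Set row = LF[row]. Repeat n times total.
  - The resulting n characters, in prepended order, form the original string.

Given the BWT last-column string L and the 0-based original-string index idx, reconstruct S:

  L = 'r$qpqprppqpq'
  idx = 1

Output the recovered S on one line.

Answer: ppqpqqrqppr$

Derivation:
LF mapping: 10 0 6 1 7 2 11 3 4 8 5 9
Walk LF starting at row 1, prepending L[row]:
  step 1: row=1, L[1]='$', prepend. Next row=LF[1]=0
  step 2: row=0, L[0]='r', prepend. Next row=LF[0]=10
  step 3: row=10, L[10]='p', prepend. Next row=LF[10]=5
  step 4: row=5, L[5]='p', prepend. Next row=LF[5]=2
  step 5: row=2, L[2]='q', prepend. Next row=LF[2]=6
  step 6: row=6, L[6]='r', prepend. Next row=LF[6]=11
  step 7: row=11, L[11]='q', prepend. Next row=LF[11]=9
  step 8: row=9, L[9]='q', prepend. Next row=LF[9]=8
  step 9: row=8, L[8]='p', prepend. Next row=LF[8]=4
  step 10: row=4, L[4]='q', prepend. Next row=LF[4]=7
  step 11: row=7, L[7]='p', prepend. Next row=LF[7]=3
  step 12: row=3, L[3]='p', prepend. Next row=LF[3]=1
Reversed output: ppqpqqrqppr$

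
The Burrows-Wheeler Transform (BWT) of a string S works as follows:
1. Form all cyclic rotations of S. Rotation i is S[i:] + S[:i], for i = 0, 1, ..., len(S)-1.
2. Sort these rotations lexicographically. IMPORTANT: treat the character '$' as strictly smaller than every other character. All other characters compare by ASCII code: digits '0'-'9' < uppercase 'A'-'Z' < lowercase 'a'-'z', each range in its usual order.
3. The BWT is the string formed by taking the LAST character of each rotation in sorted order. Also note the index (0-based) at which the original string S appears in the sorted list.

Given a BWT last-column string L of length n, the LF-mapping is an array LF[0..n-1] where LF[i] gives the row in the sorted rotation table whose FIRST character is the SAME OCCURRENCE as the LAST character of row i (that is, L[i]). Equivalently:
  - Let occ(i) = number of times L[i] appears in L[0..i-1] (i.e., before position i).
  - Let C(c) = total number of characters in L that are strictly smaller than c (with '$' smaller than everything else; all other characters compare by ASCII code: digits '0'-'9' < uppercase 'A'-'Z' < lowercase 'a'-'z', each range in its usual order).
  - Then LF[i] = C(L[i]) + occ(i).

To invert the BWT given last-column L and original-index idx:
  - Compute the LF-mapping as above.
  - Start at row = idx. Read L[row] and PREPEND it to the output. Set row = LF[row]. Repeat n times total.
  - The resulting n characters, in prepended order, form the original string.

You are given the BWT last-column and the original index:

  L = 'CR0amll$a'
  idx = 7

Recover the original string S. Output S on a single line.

LF mapping: 2 3 1 4 8 6 7 0 5
Walk LF starting at row 7, prepending L[row]:
  step 1: row=7, L[7]='$', prepend. Next row=LF[7]=0
  step 2: row=0, L[0]='C', prepend. Next row=LF[0]=2
  step 3: row=2, L[2]='0', prepend. Next row=LF[2]=1
  step 4: row=1, L[1]='R', prepend. Next row=LF[1]=3
  step 5: row=3, L[3]='a', prepend. Next row=LF[3]=4
  step 6: row=4, L[4]='m', prepend. Next row=LF[4]=8
  step 7: row=8, L[8]='a', prepend. Next row=LF[8]=5
  step 8: row=5, L[5]='l', prepend. Next row=LF[5]=6
  step 9: row=6, L[6]='l', prepend. Next row=LF[6]=7
Reversed output: llamaR0C$

Answer: llamaR0C$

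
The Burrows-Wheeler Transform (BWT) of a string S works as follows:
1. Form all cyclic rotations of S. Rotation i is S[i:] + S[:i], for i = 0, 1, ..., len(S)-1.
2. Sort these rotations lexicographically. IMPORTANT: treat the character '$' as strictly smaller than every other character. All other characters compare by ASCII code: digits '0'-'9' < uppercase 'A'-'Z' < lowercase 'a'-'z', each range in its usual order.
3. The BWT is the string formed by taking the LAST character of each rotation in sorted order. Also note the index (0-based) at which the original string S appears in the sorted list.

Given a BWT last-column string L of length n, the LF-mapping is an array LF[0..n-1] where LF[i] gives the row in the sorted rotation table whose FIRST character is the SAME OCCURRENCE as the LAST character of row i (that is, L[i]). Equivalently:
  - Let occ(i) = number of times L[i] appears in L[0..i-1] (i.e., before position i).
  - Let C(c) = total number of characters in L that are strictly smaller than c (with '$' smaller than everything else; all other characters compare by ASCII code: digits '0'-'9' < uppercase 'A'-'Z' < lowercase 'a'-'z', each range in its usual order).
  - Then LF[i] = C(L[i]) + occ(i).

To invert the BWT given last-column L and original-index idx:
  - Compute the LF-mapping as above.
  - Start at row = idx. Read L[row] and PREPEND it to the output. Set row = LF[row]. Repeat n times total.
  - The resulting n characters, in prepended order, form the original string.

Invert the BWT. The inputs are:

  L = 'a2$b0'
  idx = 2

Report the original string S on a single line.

Answer: 20ba$

Derivation:
LF mapping: 3 2 0 4 1
Walk LF starting at row 2, prepending L[row]:
  step 1: row=2, L[2]='$', prepend. Next row=LF[2]=0
  step 2: row=0, L[0]='a', prepend. Next row=LF[0]=3
  step 3: row=3, L[3]='b', prepend. Next row=LF[3]=4
  step 4: row=4, L[4]='0', prepend. Next row=LF[4]=1
  step 5: row=1, L[1]='2', prepend. Next row=LF[1]=2
Reversed output: 20ba$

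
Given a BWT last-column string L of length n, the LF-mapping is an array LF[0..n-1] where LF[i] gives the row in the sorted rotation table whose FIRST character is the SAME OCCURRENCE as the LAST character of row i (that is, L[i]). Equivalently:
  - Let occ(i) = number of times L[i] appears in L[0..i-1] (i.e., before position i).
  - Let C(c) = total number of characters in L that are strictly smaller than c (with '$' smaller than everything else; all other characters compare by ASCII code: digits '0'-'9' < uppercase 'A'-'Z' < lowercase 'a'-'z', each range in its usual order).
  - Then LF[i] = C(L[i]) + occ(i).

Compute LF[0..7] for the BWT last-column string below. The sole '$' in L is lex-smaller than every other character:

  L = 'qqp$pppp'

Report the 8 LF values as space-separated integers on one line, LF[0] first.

Char counts: '$':1, 'p':5, 'q':2
C (first-col start): C('$')=0, C('p')=1, C('q')=6
L[0]='q': occ=0, LF[0]=C('q')+0=6+0=6
L[1]='q': occ=1, LF[1]=C('q')+1=6+1=7
L[2]='p': occ=0, LF[2]=C('p')+0=1+0=1
L[3]='$': occ=0, LF[3]=C('$')+0=0+0=0
L[4]='p': occ=1, LF[4]=C('p')+1=1+1=2
L[5]='p': occ=2, LF[5]=C('p')+2=1+2=3
L[6]='p': occ=3, LF[6]=C('p')+3=1+3=4
L[7]='p': occ=4, LF[7]=C('p')+4=1+4=5

Answer: 6 7 1 0 2 3 4 5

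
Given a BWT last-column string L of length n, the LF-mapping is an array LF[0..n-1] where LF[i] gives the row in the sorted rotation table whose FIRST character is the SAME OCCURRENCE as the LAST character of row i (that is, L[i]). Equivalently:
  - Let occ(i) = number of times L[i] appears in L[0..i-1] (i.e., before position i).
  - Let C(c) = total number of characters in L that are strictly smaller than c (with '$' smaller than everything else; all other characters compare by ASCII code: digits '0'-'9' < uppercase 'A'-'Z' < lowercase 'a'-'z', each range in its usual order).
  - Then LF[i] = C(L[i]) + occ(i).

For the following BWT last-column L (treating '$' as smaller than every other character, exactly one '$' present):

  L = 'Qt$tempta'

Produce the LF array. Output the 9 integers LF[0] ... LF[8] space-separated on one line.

Char counts: '$':1, 'Q':1, 'a':1, 'e':1, 'm':1, 'p':1, 't':3
C (first-col start): C('$')=0, C('Q')=1, C('a')=2, C('e')=3, C('m')=4, C('p')=5, C('t')=6
L[0]='Q': occ=0, LF[0]=C('Q')+0=1+0=1
L[1]='t': occ=0, LF[1]=C('t')+0=6+0=6
L[2]='$': occ=0, LF[2]=C('$')+0=0+0=0
L[3]='t': occ=1, LF[3]=C('t')+1=6+1=7
L[4]='e': occ=0, LF[4]=C('e')+0=3+0=3
L[5]='m': occ=0, LF[5]=C('m')+0=4+0=4
L[6]='p': occ=0, LF[6]=C('p')+0=5+0=5
L[7]='t': occ=2, LF[7]=C('t')+2=6+2=8
L[8]='a': occ=0, LF[8]=C('a')+0=2+0=2

Answer: 1 6 0 7 3 4 5 8 2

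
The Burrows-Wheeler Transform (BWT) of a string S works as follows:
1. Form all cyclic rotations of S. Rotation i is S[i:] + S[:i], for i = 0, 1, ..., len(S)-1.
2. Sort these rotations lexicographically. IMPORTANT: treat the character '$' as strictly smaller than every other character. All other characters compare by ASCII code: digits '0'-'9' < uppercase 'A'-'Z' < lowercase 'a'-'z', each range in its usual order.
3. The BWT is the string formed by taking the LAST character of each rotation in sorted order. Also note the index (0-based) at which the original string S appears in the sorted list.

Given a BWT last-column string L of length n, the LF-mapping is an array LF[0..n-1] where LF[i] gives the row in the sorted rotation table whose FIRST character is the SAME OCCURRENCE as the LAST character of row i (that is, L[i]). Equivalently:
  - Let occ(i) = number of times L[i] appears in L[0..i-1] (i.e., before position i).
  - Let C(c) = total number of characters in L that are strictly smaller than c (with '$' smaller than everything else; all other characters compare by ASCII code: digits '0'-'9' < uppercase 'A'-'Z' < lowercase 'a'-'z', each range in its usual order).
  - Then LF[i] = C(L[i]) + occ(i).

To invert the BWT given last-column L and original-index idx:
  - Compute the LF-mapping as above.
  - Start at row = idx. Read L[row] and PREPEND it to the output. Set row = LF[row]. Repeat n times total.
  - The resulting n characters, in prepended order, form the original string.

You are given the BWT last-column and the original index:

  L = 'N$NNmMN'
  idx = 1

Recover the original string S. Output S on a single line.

Answer: MNmNNN$

Derivation:
LF mapping: 2 0 3 4 6 1 5
Walk LF starting at row 1, prepending L[row]:
  step 1: row=1, L[1]='$', prepend. Next row=LF[1]=0
  step 2: row=0, L[0]='N', prepend. Next row=LF[0]=2
  step 3: row=2, L[2]='N', prepend. Next row=LF[2]=3
  step 4: row=3, L[3]='N', prepend. Next row=LF[3]=4
  step 5: row=4, L[4]='m', prepend. Next row=LF[4]=6
  step 6: row=6, L[6]='N', prepend. Next row=LF[6]=5
  step 7: row=5, L[5]='M', prepend. Next row=LF[5]=1
Reversed output: MNmNNN$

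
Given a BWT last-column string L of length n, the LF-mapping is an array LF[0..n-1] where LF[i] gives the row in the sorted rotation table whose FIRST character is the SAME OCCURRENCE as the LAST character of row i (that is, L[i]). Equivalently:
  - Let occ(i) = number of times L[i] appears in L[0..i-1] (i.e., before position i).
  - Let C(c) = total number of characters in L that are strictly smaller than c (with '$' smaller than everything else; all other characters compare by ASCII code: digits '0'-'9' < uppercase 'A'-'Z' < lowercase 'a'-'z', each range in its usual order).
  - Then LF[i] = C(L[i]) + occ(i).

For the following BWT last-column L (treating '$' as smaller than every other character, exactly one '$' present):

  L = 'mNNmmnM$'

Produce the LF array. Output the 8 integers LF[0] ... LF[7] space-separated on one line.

Answer: 4 2 3 5 6 7 1 0

Derivation:
Char counts: '$':1, 'M':1, 'N':2, 'm':3, 'n':1
C (first-col start): C('$')=0, C('M')=1, C('N')=2, C('m')=4, C('n')=7
L[0]='m': occ=0, LF[0]=C('m')+0=4+0=4
L[1]='N': occ=0, LF[1]=C('N')+0=2+0=2
L[2]='N': occ=1, LF[2]=C('N')+1=2+1=3
L[3]='m': occ=1, LF[3]=C('m')+1=4+1=5
L[4]='m': occ=2, LF[4]=C('m')+2=4+2=6
L[5]='n': occ=0, LF[5]=C('n')+0=7+0=7
L[6]='M': occ=0, LF[6]=C('M')+0=1+0=1
L[7]='$': occ=0, LF[7]=C('$')+0=0+0=0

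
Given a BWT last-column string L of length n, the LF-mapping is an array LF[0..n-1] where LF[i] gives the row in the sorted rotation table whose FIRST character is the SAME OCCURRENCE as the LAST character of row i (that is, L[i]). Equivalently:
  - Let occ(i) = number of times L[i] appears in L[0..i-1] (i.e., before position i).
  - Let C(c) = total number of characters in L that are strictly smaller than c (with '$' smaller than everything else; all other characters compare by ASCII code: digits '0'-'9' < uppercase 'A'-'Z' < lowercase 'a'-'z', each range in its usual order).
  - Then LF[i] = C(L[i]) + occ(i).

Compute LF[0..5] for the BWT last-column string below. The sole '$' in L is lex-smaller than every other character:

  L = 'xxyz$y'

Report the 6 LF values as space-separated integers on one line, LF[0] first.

Answer: 1 2 3 5 0 4

Derivation:
Char counts: '$':1, 'x':2, 'y':2, 'z':1
C (first-col start): C('$')=0, C('x')=1, C('y')=3, C('z')=5
L[0]='x': occ=0, LF[0]=C('x')+0=1+0=1
L[1]='x': occ=1, LF[1]=C('x')+1=1+1=2
L[2]='y': occ=0, LF[2]=C('y')+0=3+0=3
L[3]='z': occ=0, LF[3]=C('z')+0=5+0=5
L[4]='$': occ=0, LF[4]=C('$')+0=0+0=0
L[5]='y': occ=1, LF[5]=C('y')+1=3+1=4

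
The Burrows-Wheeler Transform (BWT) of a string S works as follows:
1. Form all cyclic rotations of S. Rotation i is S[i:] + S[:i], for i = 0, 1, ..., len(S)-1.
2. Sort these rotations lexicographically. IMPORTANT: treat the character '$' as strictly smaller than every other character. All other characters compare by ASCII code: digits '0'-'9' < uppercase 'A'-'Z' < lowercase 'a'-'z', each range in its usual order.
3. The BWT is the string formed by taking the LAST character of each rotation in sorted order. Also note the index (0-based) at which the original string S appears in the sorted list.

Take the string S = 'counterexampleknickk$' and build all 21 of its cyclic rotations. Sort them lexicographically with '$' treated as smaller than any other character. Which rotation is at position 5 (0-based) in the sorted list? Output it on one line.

Answer: erexampleknickk$count

Derivation:
All 21 rotations (rotation i = S[i:]+S[:i]):
  rot[0] = counterexampleknickk$
  rot[1] = ounterexampleknickk$c
  rot[2] = unterexampleknickk$co
  rot[3] = nterexampleknickk$cou
  rot[4] = terexampleknickk$coun
  rot[5] = erexampleknickk$count
  rot[6] = rexampleknickk$counte
  rot[7] = exampleknickk$counter
  rot[8] = xampleknickk$countere
  rot[9] = ampleknickk$counterex
  rot[10] = mpleknickk$counterexa
  rot[11] = pleknickk$counterexam
  rot[12] = leknickk$counterexamp
  rot[13] = eknickk$counterexampl
  rot[14] = knickk$counterexample
  rot[15] = nickk$counterexamplek
  rot[16] = ickk$counterexamplekn
  rot[17] = ckk$counterexamplekni
  rot[18] = kk$counterexampleknic
  rot[19] = k$counterexampleknick
  rot[20] = $counterexampleknickk
Sorted (with $ < everything):
  sorted[0] = $counterexampleknickk
  sorted[1] = ampleknickk$counterex
  sorted[2] = ckk$counterexamplekni
  sorted[3] = counterexampleknickk$
  sorted[4] = eknickk$counterexampl
  sorted[5] = erexampleknickk$count
  sorted[6] = exampleknickk$counter
  sorted[7] = ickk$counterexamplekn
  sorted[8] = k$counterexampleknick
  sorted[9] = kk$counterexampleknic
  sorted[10] = knickk$counterexample
  sorted[11] = leknickk$counterexamp
  sorted[12] = mpleknickk$counterexa
  sorted[13] = nickk$counterexamplek
  sorted[14] = nterexampleknickk$cou
  sorted[15] = ounterexampleknickk$c
  sorted[16] = pleknickk$counterexam
  sorted[17] = rexampleknickk$counte
  sorted[18] = terexampleknickk$coun
  sorted[19] = unterexampleknickk$co
  sorted[20] = xampleknickk$countere
sorted[5] = erexampleknickk$count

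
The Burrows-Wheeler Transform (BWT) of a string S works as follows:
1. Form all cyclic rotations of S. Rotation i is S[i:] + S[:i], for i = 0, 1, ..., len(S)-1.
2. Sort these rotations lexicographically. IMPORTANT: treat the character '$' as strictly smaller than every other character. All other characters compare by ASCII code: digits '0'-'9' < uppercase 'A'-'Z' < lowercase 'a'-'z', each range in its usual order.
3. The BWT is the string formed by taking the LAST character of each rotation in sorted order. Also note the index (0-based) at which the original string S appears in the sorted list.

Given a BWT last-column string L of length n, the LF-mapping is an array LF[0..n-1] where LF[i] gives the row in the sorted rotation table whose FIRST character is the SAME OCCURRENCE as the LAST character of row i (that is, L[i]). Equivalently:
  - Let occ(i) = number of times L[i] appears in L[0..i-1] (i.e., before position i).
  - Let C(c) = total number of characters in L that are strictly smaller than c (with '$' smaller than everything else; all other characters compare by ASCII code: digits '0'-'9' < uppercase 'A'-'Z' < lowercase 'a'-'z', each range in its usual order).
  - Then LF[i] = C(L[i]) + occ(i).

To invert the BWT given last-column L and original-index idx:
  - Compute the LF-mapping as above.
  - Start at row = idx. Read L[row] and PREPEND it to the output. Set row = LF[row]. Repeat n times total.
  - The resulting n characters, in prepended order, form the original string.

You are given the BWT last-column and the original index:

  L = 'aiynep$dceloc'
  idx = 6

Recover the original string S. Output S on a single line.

Answer: encyclopedia$

Derivation:
LF mapping: 1 7 12 9 5 11 0 4 2 6 8 10 3
Walk LF starting at row 6, prepending L[row]:
  step 1: row=6, L[6]='$', prepend. Next row=LF[6]=0
  step 2: row=0, L[0]='a', prepend. Next row=LF[0]=1
  step 3: row=1, L[1]='i', prepend. Next row=LF[1]=7
  step 4: row=7, L[7]='d', prepend. Next row=LF[7]=4
  step 5: row=4, L[4]='e', prepend. Next row=LF[4]=5
  step 6: row=5, L[5]='p', prepend. Next row=LF[5]=11
  step 7: row=11, L[11]='o', prepend. Next row=LF[11]=10
  step 8: row=10, L[10]='l', prepend. Next row=LF[10]=8
  step 9: row=8, L[8]='c', prepend. Next row=LF[8]=2
  step 10: row=2, L[2]='y', prepend. Next row=LF[2]=12
  step 11: row=12, L[12]='c', prepend. Next row=LF[12]=3
  step 12: row=3, L[3]='n', prepend. Next row=LF[3]=9
  step 13: row=9, L[9]='e', prepend. Next row=LF[9]=6
Reversed output: encyclopedia$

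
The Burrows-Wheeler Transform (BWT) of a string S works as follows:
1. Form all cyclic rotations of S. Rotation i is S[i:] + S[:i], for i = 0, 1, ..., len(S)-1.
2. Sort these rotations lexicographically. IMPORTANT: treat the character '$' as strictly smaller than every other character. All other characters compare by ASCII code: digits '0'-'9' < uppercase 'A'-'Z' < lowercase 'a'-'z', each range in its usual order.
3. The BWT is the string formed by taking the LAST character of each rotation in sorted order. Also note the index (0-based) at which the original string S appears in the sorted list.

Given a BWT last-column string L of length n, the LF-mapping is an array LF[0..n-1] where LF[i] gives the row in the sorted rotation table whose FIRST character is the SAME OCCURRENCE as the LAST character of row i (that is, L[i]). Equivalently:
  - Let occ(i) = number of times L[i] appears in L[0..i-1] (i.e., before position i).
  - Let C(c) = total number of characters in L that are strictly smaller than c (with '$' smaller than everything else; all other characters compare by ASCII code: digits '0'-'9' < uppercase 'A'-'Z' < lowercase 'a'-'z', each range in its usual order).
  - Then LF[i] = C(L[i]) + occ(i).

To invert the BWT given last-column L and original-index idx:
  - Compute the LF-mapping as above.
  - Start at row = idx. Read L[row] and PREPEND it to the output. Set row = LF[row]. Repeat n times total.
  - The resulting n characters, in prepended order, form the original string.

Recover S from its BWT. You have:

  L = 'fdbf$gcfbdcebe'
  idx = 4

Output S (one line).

LF mapping: 10 6 1 11 0 13 4 12 2 7 5 8 3 9
Walk LF starting at row 4, prepending L[row]:
  step 1: row=4, L[4]='$', prepend. Next row=LF[4]=0
  step 2: row=0, L[0]='f', prepend. Next row=LF[0]=10
  step 3: row=10, L[10]='c', prepend. Next row=LF[10]=5
  step 4: row=5, L[5]='g', prepend. Next row=LF[5]=13
  step 5: row=13, L[13]='e', prepend. Next row=LF[13]=9
  step 6: row=9, L[9]='d', prepend. Next row=LF[9]=7
  step 7: row=7, L[7]='f', prepend. Next row=LF[7]=12
  step 8: row=12, L[12]='b', prepend. Next row=LF[12]=3
  step 9: row=3, L[3]='f', prepend. Next row=LF[3]=11
  step 10: row=11, L[11]='e', prepend. Next row=LF[11]=8
  step 11: row=8, L[8]='b', prepend. Next row=LF[8]=2
  step 12: row=2, L[2]='b', prepend. Next row=LF[2]=1
  step 13: row=1, L[1]='d', prepend. Next row=LF[1]=6
  step 14: row=6, L[6]='c', prepend. Next row=LF[6]=4
Reversed output: cdbbefbfdegcf$

Answer: cdbbefbfdegcf$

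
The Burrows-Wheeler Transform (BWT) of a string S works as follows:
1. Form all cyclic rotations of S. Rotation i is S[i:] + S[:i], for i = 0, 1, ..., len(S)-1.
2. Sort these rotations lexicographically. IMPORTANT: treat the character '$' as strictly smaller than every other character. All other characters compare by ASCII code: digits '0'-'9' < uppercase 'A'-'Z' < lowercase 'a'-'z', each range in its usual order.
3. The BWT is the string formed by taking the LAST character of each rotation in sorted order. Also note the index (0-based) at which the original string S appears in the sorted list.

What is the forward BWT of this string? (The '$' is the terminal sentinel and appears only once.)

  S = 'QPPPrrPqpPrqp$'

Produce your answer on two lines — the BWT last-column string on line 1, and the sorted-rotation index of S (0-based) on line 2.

Answer: pQPrpP$qqrPrPP
6

Derivation:
All 14 rotations (rotation i = S[i:]+S[:i]):
  rot[0] = QPPPrrPqpPrqp$
  rot[1] = PPPrrPqpPrqp$Q
  rot[2] = PPrrPqpPrqp$QP
  rot[3] = PrrPqpPrqp$QPP
  rot[4] = rrPqpPrqp$QPPP
  rot[5] = rPqpPrqp$QPPPr
  rot[6] = PqpPrqp$QPPPrr
  rot[7] = qpPrqp$QPPPrrP
  rot[8] = pPrqp$QPPPrrPq
  rot[9] = Prqp$QPPPrrPqp
  rot[10] = rqp$QPPPrrPqpP
  rot[11] = qp$QPPPrrPqpPr
  rot[12] = p$QPPPrrPqpPrq
  rot[13] = $QPPPrrPqpPrqp
Sorted (with $ < everything):
  sorted[0] = $QPPPrrPqpPrqp  (last char: 'p')
  sorted[1] = PPPrrPqpPrqp$Q  (last char: 'Q')
  sorted[2] = PPrrPqpPrqp$QP  (last char: 'P')
  sorted[3] = PqpPrqp$QPPPrr  (last char: 'r')
  sorted[4] = Prqp$QPPPrrPqp  (last char: 'p')
  sorted[5] = PrrPqpPrqp$QPP  (last char: 'P')
  sorted[6] = QPPPrrPqpPrqp$  (last char: '$')
  sorted[7] = p$QPPPrrPqpPrq  (last char: 'q')
  sorted[8] = pPrqp$QPPPrrPq  (last char: 'q')
  sorted[9] = qp$QPPPrrPqpPr  (last char: 'r')
  sorted[10] = qpPrqp$QPPPrrP  (last char: 'P')
  sorted[11] = rPqpPrqp$QPPPr  (last char: 'r')
  sorted[12] = rqp$QPPPrrPqpP  (last char: 'P')
  sorted[13] = rrPqpPrqp$QPPP  (last char: 'P')
Last column: pQPrpP$qqrPrPP
Original string S is at sorted index 6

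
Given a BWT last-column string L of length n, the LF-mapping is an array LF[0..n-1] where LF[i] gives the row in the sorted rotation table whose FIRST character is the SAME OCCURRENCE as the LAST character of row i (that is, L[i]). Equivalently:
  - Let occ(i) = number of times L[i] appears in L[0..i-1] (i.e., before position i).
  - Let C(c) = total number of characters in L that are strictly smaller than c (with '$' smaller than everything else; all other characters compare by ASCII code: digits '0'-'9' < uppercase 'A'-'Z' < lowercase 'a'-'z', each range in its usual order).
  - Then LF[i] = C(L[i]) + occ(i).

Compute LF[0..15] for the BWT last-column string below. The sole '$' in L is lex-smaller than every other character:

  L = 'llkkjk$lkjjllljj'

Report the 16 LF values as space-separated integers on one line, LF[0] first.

Char counts: '$':1, 'j':5, 'k':4, 'l':6
C (first-col start): C('$')=0, C('j')=1, C('k')=6, C('l')=10
L[0]='l': occ=0, LF[0]=C('l')+0=10+0=10
L[1]='l': occ=1, LF[1]=C('l')+1=10+1=11
L[2]='k': occ=0, LF[2]=C('k')+0=6+0=6
L[3]='k': occ=1, LF[3]=C('k')+1=6+1=7
L[4]='j': occ=0, LF[4]=C('j')+0=1+0=1
L[5]='k': occ=2, LF[5]=C('k')+2=6+2=8
L[6]='$': occ=0, LF[6]=C('$')+0=0+0=0
L[7]='l': occ=2, LF[7]=C('l')+2=10+2=12
L[8]='k': occ=3, LF[8]=C('k')+3=6+3=9
L[9]='j': occ=1, LF[9]=C('j')+1=1+1=2
L[10]='j': occ=2, LF[10]=C('j')+2=1+2=3
L[11]='l': occ=3, LF[11]=C('l')+3=10+3=13
L[12]='l': occ=4, LF[12]=C('l')+4=10+4=14
L[13]='l': occ=5, LF[13]=C('l')+5=10+5=15
L[14]='j': occ=3, LF[14]=C('j')+3=1+3=4
L[15]='j': occ=4, LF[15]=C('j')+4=1+4=5

Answer: 10 11 6 7 1 8 0 12 9 2 3 13 14 15 4 5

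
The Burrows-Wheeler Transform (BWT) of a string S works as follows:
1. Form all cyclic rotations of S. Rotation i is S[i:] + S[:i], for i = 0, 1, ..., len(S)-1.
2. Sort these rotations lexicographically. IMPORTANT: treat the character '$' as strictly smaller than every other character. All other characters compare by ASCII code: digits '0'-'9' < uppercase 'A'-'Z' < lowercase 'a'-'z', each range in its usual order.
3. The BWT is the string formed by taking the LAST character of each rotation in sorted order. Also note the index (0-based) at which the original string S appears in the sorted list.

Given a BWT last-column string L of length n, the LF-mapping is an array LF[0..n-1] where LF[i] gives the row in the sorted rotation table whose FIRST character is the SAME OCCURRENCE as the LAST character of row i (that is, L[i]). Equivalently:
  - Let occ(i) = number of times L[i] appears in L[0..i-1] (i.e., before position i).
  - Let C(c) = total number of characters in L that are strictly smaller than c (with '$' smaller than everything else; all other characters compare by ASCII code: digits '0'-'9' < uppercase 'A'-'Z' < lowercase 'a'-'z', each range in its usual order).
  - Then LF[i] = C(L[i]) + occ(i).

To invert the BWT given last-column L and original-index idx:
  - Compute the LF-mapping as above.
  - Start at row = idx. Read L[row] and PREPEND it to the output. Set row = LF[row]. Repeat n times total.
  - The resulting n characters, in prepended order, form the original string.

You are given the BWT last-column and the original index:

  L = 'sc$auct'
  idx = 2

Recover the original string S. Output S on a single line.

Answer: cactus$

Derivation:
LF mapping: 4 2 0 1 6 3 5
Walk LF starting at row 2, prepending L[row]:
  step 1: row=2, L[2]='$', prepend. Next row=LF[2]=0
  step 2: row=0, L[0]='s', prepend. Next row=LF[0]=4
  step 3: row=4, L[4]='u', prepend. Next row=LF[4]=6
  step 4: row=6, L[6]='t', prepend. Next row=LF[6]=5
  step 5: row=5, L[5]='c', prepend. Next row=LF[5]=3
  step 6: row=3, L[3]='a', prepend. Next row=LF[3]=1
  step 7: row=1, L[1]='c', prepend. Next row=LF[1]=2
Reversed output: cactus$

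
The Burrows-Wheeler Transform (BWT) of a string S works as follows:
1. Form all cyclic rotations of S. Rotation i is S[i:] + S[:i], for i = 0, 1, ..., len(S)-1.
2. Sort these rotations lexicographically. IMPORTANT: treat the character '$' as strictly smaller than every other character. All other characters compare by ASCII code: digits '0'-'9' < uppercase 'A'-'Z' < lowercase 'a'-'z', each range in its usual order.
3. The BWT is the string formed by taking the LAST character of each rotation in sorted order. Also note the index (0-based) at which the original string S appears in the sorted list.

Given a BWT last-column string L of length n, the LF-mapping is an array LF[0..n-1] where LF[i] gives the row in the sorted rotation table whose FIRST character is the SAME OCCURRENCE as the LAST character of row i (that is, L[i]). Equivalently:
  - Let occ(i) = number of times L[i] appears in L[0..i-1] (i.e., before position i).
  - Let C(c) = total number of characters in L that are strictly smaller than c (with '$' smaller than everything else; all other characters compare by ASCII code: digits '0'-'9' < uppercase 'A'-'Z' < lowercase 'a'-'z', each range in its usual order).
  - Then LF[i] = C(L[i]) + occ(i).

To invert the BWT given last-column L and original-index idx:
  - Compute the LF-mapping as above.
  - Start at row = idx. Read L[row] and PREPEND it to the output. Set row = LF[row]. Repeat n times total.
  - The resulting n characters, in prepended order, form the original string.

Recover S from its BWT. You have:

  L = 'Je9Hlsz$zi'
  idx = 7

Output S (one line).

LF mapping: 3 4 1 2 6 7 8 0 9 5
Walk LF starting at row 7, prepending L[row]:
  step 1: row=7, L[7]='$', prepend. Next row=LF[7]=0
  step 2: row=0, L[0]='J', prepend. Next row=LF[0]=3
  step 3: row=3, L[3]='H', prepend. Next row=LF[3]=2
  step 4: row=2, L[2]='9', prepend. Next row=LF[2]=1
  step 5: row=1, L[1]='e', prepend. Next row=LF[1]=4
  step 6: row=4, L[4]='l', prepend. Next row=LF[4]=6
  step 7: row=6, L[6]='z', prepend. Next row=LF[6]=8
  step 8: row=8, L[8]='z', prepend. Next row=LF[8]=9
  step 9: row=9, L[9]='i', prepend. Next row=LF[9]=5
  step 10: row=5, L[5]='s', prepend. Next row=LF[5]=7
Reversed output: sizzle9HJ$

Answer: sizzle9HJ$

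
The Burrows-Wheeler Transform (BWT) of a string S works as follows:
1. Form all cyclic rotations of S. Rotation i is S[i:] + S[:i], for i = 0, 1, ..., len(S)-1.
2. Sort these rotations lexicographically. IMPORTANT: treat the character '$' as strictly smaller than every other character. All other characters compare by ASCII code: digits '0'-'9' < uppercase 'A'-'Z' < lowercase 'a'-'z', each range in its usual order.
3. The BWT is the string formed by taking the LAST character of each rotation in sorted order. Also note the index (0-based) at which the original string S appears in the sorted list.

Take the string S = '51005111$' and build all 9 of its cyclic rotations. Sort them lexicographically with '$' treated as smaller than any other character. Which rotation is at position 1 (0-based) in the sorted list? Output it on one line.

Answer: 005111$51

Derivation:
All 9 rotations (rotation i = S[i:]+S[:i]):
  rot[0] = 51005111$
  rot[1] = 1005111$5
  rot[2] = 005111$51
  rot[3] = 05111$510
  rot[4] = 5111$5100
  rot[5] = 111$51005
  rot[6] = 11$510051
  rot[7] = 1$5100511
  rot[8] = $51005111
Sorted (with $ < everything):
  sorted[0] = $51005111
  sorted[1] = 005111$51
  sorted[2] = 05111$510
  sorted[3] = 1$5100511
  sorted[4] = 1005111$5
  sorted[5] = 11$510051
  sorted[6] = 111$51005
  sorted[7] = 51005111$
  sorted[8] = 5111$5100
sorted[1] = 005111$51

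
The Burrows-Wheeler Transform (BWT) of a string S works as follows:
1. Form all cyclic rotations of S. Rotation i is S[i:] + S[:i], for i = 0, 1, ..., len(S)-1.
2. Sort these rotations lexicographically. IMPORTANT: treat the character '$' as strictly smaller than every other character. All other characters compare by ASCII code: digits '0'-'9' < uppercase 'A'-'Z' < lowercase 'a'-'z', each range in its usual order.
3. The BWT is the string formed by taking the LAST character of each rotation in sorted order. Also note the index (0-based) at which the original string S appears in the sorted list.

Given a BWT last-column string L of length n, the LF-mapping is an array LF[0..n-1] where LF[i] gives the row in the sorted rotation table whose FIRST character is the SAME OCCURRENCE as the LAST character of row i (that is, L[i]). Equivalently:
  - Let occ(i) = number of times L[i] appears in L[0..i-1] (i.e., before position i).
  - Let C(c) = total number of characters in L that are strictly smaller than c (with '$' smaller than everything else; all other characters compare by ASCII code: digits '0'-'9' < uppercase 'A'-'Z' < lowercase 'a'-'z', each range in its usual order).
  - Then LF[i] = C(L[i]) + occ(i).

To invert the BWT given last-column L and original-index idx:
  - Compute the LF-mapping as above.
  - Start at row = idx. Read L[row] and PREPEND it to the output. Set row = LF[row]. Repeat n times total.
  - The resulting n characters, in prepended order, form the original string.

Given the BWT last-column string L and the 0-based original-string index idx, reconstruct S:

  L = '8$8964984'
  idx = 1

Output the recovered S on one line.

Answer: 48498968$

Derivation:
LF mapping: 4 0 5 7 3 1 8 6 2
Walk LF starting at row 1, prepending L[row]:
  step 1: row=1, L[1]='$', prepend. Next row=LF[1]=0
  step 2: row=0, L[0]='8', prepend. Next row=LF[0]=4
  step 3: row=4, L[4]='6', prepend. Next row=LF[4]=3
  step 4: row=3, L[3]='9', prepend. Next row=LF[3]=7
  step 5: row=7, L[7]='8', prepend. Next row=LF[7]=6
  step 6: row=6, L[6]='9', prepend. Next row=LF[6]=8
  step 7: row=8, L[8]='4', prepend. Next row=LF[8]=2
  step 8: row=2, L[2]='8', prepend. Next row=LF[2]=5
  step 9: row=5, L[5]='4', prepend. Next row=LF[5]=1
Reversed output: 48498968$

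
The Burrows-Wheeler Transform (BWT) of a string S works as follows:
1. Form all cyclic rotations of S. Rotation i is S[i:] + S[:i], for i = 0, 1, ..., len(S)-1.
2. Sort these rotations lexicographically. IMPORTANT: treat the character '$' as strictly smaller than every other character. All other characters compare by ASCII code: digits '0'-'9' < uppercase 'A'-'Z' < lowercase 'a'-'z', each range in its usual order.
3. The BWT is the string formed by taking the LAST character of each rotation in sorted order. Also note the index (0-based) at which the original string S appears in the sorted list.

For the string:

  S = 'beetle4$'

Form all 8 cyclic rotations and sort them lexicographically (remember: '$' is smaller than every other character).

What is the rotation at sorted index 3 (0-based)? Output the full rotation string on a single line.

Answer: e4$beetl

Derivation:
All 8 rotations (rotation i = S[i:]+S[:i]):
  rot[0] = beetle4$
  rot[1] = eetle4$b
  rot[2] = etle4$be
  rot[3] = tle4$bee
  rot[4] = le4$beet
  rot[5] = e4$beetl
  rot[6] = 4$beetle
  rot[7] = $beetle4
Sorted (with $ < everything):
  sorted[0] = $beetle4
  sorted[1] = 4$beetle
  sorted[2] = beetle4$
  sorted[3] = e4$beetl
  sorted[4] = eetle4$b
  sorted[5] = etle4$be
  sorted[6] = le4$beet
  sorted[7] = tle4$bee
sorted[3] = e4$beetl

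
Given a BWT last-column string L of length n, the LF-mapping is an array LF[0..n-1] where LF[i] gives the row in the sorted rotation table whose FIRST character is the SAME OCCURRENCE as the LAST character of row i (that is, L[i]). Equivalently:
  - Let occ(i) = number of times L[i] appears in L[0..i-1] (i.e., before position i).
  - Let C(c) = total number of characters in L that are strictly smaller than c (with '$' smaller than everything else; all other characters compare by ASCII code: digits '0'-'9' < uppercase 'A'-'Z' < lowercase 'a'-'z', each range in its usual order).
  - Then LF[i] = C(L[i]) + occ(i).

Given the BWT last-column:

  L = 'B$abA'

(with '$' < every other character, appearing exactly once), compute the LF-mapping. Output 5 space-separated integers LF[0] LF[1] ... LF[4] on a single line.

Answer: 2 0 3 4 1

Derivation:
Char counts: '$':1, 'A':1, 'B':1, 'a':1, 'b':1
C (first-col start): C('$')=0, C('A')=1, C('B')=2, C('a')=3, C('b')=4
L[0]='B': occ=0, LF[0]=C('B')+0=2+0=2
L[1]='$': occ=0, LF[1]=C('$')+0=0+0=0
L[2]='a': occ=0, LF[2]=C('a')+0=3+0=3
L[3]='b': occ=0, LF[3]=C('b')+0=4+0=4
L[4]='A': occ=0, LF[4]=C('A')+0=1+0=1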